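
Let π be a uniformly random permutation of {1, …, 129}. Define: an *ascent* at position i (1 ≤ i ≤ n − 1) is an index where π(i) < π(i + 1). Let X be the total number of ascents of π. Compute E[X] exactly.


Write X = Σ X_I over i = 1, …, 128, with X_I the indicator of one ascent.
There are 128 indicators.
For each fixed i, the pair (π(i), π(i+1)) is a uniformly random ordered pair of distinct values from {1, …, 129}; by symmetry P[π(i) < π(i+1)] = 1/2.
By linearity: E[X] = 128 · (1/2) = (129 − 1) · (1/2) = 64 ≈ 64.0000.

E[X] = 64 = 64.0000.


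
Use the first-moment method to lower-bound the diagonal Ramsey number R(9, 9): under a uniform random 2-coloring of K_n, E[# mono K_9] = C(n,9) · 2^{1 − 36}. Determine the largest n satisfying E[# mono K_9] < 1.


We need C(n, 9) · 2^{1 − 36} < 1, i.e. C(n, 9) < 2^{36 − 1} = 34359738368.
Check values of n near the boundary:
  n = 60: C(60, 9) = 14783142660; 14783142660 < 34359738368? YES
  n = 61: C(61, 9) = 17341763505; 17341763505 < 34359738368? YES
  n = 62: C(62, 9) = 20286591270; 20286591270 < 34359738368? YES
  n = 63: C(63, 9) = 23667689815; 23667689815 < 34359738368? YES
  n = 64: C(64, 9) = 27540584512; 27540584512 < 34359738368? YES
  n = 65: C(65, 9) = 31966749880; 31966749880 < 34359738368? YES
  n = 66: C(66, 9) = 37014131440; 37014131440 < 34359738368? NO
The largest n with C(n, 9) < 34359738368 is n = 65 (where E[X] = 3995843735/4294967296 ≈ 0.930355). Hence R(9, 9) > 65, i.e. R(9, 9) ≥ 66.

Largest n = 65; hence R(9, 9) > 65.


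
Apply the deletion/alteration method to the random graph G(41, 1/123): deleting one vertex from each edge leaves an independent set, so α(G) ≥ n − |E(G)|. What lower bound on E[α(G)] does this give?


E[|E(G)|] = C(41, 2)·p = 820 · (1/123) = 20/3.
E[α(G)] ≥ n − E[|E(G)|] = 41 − 20/3 = 103/3.
Numerically: ≈ 34.3333.
(This is only a lower bound; the true E[α(G)] may be larger.)

E[α(G)] ≥ 103/3 ≈ 34.3333.


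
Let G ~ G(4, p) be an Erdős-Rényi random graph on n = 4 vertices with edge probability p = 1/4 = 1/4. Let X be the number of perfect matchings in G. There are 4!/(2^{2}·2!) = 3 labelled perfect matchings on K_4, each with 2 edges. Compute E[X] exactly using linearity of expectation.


K_4 has 4!/(2^{2}·2!) = 3 labelled perfect matchings.
For each such perfect matching H, let X_H = 1 if all 2 edges of H are present in G. Then P[X_H = 1] = p^{2} = (1/4)^{2} = 1/16.
Summing the indicators: E[X] = Σ_H E[X_H] = 3 · p^{2} = 3 · 1/16 = 3/16.
Numerically: E[X] ≈ 0.1875.

E[X] = 3 · (1/4)^{2} = 3/16 ≈ 0.1875.


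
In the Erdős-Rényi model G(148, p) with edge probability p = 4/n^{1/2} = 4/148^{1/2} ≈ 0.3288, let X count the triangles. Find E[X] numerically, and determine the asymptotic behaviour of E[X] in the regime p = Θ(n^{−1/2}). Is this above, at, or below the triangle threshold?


Number of potential triangles: C(148, 3) = 529396.
Each occurs with probability p³ ≈ (0.3288)³ ≈ 3.554573e-02.
By linearity: E[X] = C(148, 3)·p³ ≈ 529396 · 3.554573e-02 ≈ 18817.7657.
Since α = 1/2 < 1, p = c/n^{1/2} ≫ 1/n is above the triangle threshold p ~ 1/n. Asymptotically E[X] ~ (c³/6)·n^{3(1−α)} = (4³/6)·n^{1.5} → ∞; triangles are abundant w.h.p.

E[X] ≈ 18817.7657; in regime p = Θ(1/n^{1/2}) E[X] diverges (above the triangle threshold p ~ 1/n).


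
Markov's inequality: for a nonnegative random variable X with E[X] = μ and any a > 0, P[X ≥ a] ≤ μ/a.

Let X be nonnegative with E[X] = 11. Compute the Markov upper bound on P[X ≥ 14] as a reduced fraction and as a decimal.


μ = E[X] = 11, a = 14.
Markov: P[X ≥ 14] ≤ μ/a = (11)/14 = 11/14.
Numerically: ≈ 0.78571.
(Since a = 14 > μ = 11.00000, the bound 11/14 is < 1 and informative.)

P[X ≥ 14] ≤ 11/14 ≈ 0.78571.


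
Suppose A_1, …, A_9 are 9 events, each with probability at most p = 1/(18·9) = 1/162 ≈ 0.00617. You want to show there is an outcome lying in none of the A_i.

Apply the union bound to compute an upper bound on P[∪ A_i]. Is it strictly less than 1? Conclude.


Union bound: P[∪_{i=1}^{9} A_i] ≤ Σ_i P[A_i] ≤ 9·p = 9·(1/162) = 1/18.
Numerically: 1/18 ≈ 0.05556.
Is 1/18 < 1? YES.
Since P[∪ A_i] ≤ 1/18 < 1, the complement has P[∩ A_i^c] ≥ 1 − 1/18 = 17/18 > 0, so some outcome avoids every A_i.

9·p = 1/18 ≈ 0.05556; existence CERTIFIED by the union bound.


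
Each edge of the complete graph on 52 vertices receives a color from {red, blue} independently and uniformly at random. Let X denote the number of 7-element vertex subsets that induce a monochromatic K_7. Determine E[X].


Let X = Σ_S X_S over the C(52, 7) = 133784560 subsets S of size 7, where X_S = 1 if the K_7 on S is monochromatic.
For a fixed S, the K_7 on S has C(7, 2) = 21 edges. P[all 21 edges red] = (1/2)^21, and likewise for blue, so P[monochromatic] = 2·(1/2)^21 = 2^{1 − 21} = 1/1048576.
By linearity: E[X] = C(52, 7) · 2^{1 − 21} = 133784560 · 1/1048576 = 8361535/65536.
Numerically: E[X] ≈ 127.587.

E[X] = C(52,7)·2^(1−C(7,2)) = 8361535/65536 ≈ 127.587.


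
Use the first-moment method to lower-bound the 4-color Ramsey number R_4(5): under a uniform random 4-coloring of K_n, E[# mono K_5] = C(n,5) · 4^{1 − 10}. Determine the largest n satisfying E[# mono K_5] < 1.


We need C(n, 5) · 4^{1 − 10} < 1, i.e. C(n, 5) < 4^{10 − 1} = 262144.
Check values of n near the boundary:
  n = 28: C(28, 5) = 98280; 98280 < 262144? YES
  n = 29: C(29, 5) = 118755; 118755 < 262144? YES
  n = 30: C(30, 5) = 142506; 142506 < 262144? YES
  n = 31: C(31, 5) = 169911; 169911 < 262144? YES
  n = 32: C(32, 5) = 201376; 201376 < 262144? YES
  n = 33: C(33, 5) = 237336; 237336 < 262144? YES
  n = 34: C(34, 5) = 278256; 278256 < 262144? NO
The largest n with C(n, 5) < 262144 is n = 33 (where E[X] = 29667/32768 ≈ 0.9054). Hence R_4(5) > 33, i.e. R_4(5) ≥ 34.

Largest n = 33; hence R_4(5) > 33.


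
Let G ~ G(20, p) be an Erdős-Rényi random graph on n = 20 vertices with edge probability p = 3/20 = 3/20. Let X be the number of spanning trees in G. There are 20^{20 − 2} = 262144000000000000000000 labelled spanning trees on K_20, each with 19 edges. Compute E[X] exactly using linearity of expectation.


K_20 has 20^{20 − 2} = 262144000000000000000000 labelled spanning trees.
For each such spanning tree H, let X_H = 1 if all 19 edges of H are present in G. Then P[X_H = 1] = p^{19} = (3/20)^{19} = 1162261467/5242880000000000000000000.
By linearity: E[X] = Σ_H E[X_H] = 262144000000000000000000 · p^{19} = 262144000000000000000000 · 1162261467/5242880000000000000000000 = 1162261467/20.
Numerically: E[X] ≈ 5.8113e+07.

E[X] = 262144000000000000000000 · (3/20)^{19} = 1162261467/20 ≈ 5.8113e+07.


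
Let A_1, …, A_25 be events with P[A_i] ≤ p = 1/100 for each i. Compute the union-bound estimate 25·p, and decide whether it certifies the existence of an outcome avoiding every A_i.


Union bound: P[∪_{i=1}^{25} A_i] ≤ Σ_i P[A_i] ≤ 25·p = 25·(1/100) = 1/4.
Numerically: 1/4 ≈ 0.2500000.
Is 1/4 < 1? YES.
Since P[∪ A_i] ≤ 1/4 < 1, the complement has P[∩ A_i^c] ≥ 1 − 1/4 = 3/4 > 0, so some outcome avoids every A_i.

25·p = 1/4 ≈ 0.2500000; existence CERTIFIED by the union bound.


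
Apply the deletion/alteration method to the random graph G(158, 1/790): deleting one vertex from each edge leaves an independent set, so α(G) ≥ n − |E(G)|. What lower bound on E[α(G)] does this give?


E[|E(G)|] = C(158, 2)·p = 12403 · (1/790) = 157/10.
E[α(G)] ≥ n − E[|E(G)|] = 158 − 157/10 = 1423/10.
Numerically: ≈ 142.30000.
(This is only a lower bound; the true E[α(G)] may be larger.)

E[α(G)] ≥ 1423/10 ≈ 142.30000.


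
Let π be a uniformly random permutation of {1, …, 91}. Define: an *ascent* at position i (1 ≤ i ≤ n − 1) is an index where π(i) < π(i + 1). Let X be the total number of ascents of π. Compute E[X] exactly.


Write X = Σ X_I over i = 1, …, 90, with X_I the indicator of one ascent.
There are 90 indicators.
For each fixed i, the pair (π(i), π(i+1)) is a uniformly random ordered pair of distinct values from {1, …, 91}; by symmetry P[π(i) < π(i+1)] = 1/2.
By linearity: E[X] = 90 · (1/2) = (91 − 1) · (1/2) = 45 ≈ 45.0000.

E[X] = 45 = 45.0000.


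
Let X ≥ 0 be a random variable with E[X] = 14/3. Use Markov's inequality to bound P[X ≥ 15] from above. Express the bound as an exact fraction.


μ = E[X] = 14/3, a = 15.
Markov: P[X ≥ 15] ≤ μ/a = (14/3)/15 = 14/45.
Numerically: ≈ 0.31111.
(Since a = 15 > μ = 4.66667, the bound 14/45 is < 1 and informative.)

P[X ≥ 15] ≤ 14/45 ≈ 0.31111.


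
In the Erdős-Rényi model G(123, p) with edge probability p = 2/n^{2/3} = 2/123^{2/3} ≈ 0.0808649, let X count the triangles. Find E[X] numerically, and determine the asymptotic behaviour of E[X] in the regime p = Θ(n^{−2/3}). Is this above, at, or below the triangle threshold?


Number of potential triangles: C(123, 3) = 302621.
Each occurs with probability p³ ≈ (0.0808649)³ ≈ 5.28785776e-04.
By linearity: E[X] = C(123, 3)·p³ ≈ 302621 · 5.28785776e-04 ≈ 160.021680.
Since α = 2/3 < 1, p = c/n^{2/3} ≫ 1/n is above the triangle threshold p ~ 1/n. Asymptotically E[X] ~ (c³/6)·n^{3(1−α)} = (2³/6)·n^{1} → ∞; triangles are abundant w.h.p.

E[X] ≈ 160.021680; in regime p = Θ(1/n^{2/3}) E[X] diverges (above the triangle threshold p ~ 1/n).


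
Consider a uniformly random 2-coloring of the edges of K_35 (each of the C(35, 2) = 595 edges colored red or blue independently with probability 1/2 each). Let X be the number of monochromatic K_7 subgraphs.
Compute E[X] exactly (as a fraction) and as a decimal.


Let X = Σ_S X_S over the C(35, 7) = 6724520 subsets S of size 7, where X_S = 1 if the K_7 on S is monochromatic.
For a fixed S, the K_7 on S has C(7, 2) = 21 edges. P[all 21 edges red] = (1/2)^21, and likewise for blue, so P[monochromatic] = 2·(1/2)^21 = 2^{1 − 21} = 1/1048576.
By linearity of expectation: E[X] = C(35, 7) · 2^{1 − 21} = 6724520 · 1/1048576 = 840565/131072.
Numerically: E[X] ≈ 6.4130.

E[X] = C(35,7)·2^(1−C(7,2)) = 840565/131072 ≈ 6.4130.


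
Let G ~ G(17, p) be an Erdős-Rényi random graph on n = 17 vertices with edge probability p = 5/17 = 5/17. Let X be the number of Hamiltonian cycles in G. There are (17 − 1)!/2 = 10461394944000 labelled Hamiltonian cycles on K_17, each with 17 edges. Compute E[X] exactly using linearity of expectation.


K_17 has (17 − 1)!/2 = 10461394944000 labelled Hamiltonian cycles.
For each such Hamiltonian cycle H, let X_H = 1 if all 17 edges of H are present in G. Then P[X_H = 1] = p^{17} = (5/17)^{17} = 762939453125/827240261886336764177.
Summing the indicators: E[X] = Σ_H E[X_H] = 10461394944000 · p^{17} = 10461394944000 · 762939453125/827240261886336764177 = 7981410937500000000000000/827240261886336764177.
Numerically: E[X] ≈ 9648.24.

E[X] = 10461394944000 · (5/17)^{17} = 7981410937500000000000000/827240261886336764177 ≈ 9648.24.


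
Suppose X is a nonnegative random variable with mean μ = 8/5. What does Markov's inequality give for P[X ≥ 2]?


μ = E[X] = 8/5, a = 2.
Markov: P[X ≥ 2] ≤ μ/a = (8/5)/2 = 4/5.
Numerically: ≈ 0.800.
(Since a = 2 > μ = 1.600, the bound 4/5 is < 1 and informative.)

P[X ≥ 2] ≤ 4/5 ≈ 0.800.


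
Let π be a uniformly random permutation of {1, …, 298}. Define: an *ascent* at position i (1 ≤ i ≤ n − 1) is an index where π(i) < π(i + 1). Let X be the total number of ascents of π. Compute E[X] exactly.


Write X = Σ X_I over i = 1, …, 297, with X_I the indicator of one ascent.
There are 297 indicators.
For each fixed i, the pair (π(i), π(i+1)) is a uniformly random ordered pair of distinct values from {1, …, 298}; by symmetry P[π(i) < π(i+1)] = 1/2.
By linearity: E[X] = 297 · (1/2) = (298 − 1) · (1/2) = 297/2 ≈ 148.500.

E[X] = 297/2 = 148.500.


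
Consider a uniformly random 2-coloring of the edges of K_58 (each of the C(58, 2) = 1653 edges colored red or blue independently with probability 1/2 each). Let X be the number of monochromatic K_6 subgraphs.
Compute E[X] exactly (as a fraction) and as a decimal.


Let X = Σ_S X_S over the C(58, 6) = 40475358 subsets S of size 6, where X_S = 1 if the K_6 on S is monochromatic.
For a fixed S, the K_6 on S has C(6, 2) = 15 edges. P[all 15 edges red] = (1/2)^15, and likewise for blue, so P[monochromatic] = 2·(1/2)^15 = 2^{1 − 15} = 1/16384.
Summing: E[X] = C(58, 6) · 2^{1 − 15} = 40475358 · 1/16384 = 20237679/8192.
Numerically: E[X] ≈ 2470.41980.

E[X] = C(58,6)·2^(1−C(6,2)) = 20237679/8192 ≈ 2470.41980.


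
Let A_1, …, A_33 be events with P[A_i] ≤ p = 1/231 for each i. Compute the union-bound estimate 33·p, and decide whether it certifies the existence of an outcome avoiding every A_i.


Union bound: P[∪_{i=1}^{33} A_i] ≤ Σ_i P[A_i] ≤ 33·p = 33·(1/231) = 1/7.
Numerically: 1/7 ≈ 0.1428571.
Is 1/7 < 1? YES.
Since P[∪ A_i] ≤ 1/7 < 1, the complement has P[∩ A_i^c] ≥ 1 − 1/7 = 6/7 > 0, so some outcome avoids every A_i.

33·p = 1/7 ≈ 0.1428571; existence CERTIFIED by the union bound.


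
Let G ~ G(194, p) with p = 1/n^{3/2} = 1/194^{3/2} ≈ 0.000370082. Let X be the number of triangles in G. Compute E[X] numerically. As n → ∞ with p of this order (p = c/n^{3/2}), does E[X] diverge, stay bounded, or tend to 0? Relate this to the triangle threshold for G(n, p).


Number of potential triangles: C(194, 3) = 1198144.
Each occurs with probability p³ ≈ (0.000370082)³ ≈ 5.06864897e-11.
By linearity: E[X] = C(194, 3)·p³ ≈ 1198144 · 5.06864897e-11 ≈ 0.000061.
Since α = 3/2 > 1, p = c/n^{3/2} = o(1/n) is below the triangle threshold p ~ 1/n. Asymptotically E[X] ~ (c³/6)·n^{3(1−α)} = (1³/6)·n^{-1.5} → 0, so by Markov's inequality G has no triangles w.h.p.

E[X] ≈ 0.000061; in regime p = Θ(1/n^{3/2}) E[X] tends to 0 (below the triangle threshold p ~ 1/n).


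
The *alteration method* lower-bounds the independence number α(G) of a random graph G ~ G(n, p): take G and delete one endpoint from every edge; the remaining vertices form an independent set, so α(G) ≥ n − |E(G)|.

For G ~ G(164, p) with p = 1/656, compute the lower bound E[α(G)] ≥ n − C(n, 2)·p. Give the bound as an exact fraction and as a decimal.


E[|E(G)|] = C(164, 2)·p = 13366 · (1/656) = 163/8.
E[α(G)] ≥ n − E[|E(G)|] = 164 − 163/8 = 1149/8.
Numerically: ≈ 143.625.
(This is only a lower bound; the true E[α(G)] may be larger.)

E[α(G)] ≥ 1149/8 ≈ 143.625.


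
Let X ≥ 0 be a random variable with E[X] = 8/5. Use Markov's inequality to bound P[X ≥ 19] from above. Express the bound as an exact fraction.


μ = E[X] = 8/5, a = 19.
Markov: P[X ≥ 19] ≤ μ/a = (8/5)/19 = 8/95.
Numerically: ≈ 0.0842.
(Since a = 19 > μ = 1.6000, the bound 8/95 is < 1 and informative.)

P[X ≥ 19] ≤ 8/95 ≈ 0.0842.


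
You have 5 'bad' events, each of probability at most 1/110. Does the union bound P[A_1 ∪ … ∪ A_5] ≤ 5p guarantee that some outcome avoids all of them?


Union bound: P[∪_{i=1}^{5} A_i] ≤ Σ_i P[A_i] ≤ 5·p = 5·(1/110) = 1/22.
Numerically: 1/22 ≈ 0.0455.
Is 1/22 < 1? YES.
Since P[∪ A_i] ≤ 1/22 < 1, the complement has P[∩ A_i^c] ≥ 1 − 1/22 = 21/22 > 0, so some outcome avoids every A_i.

5·p = 1/22 ≈ 0.0455; existence CERTIFIED by the union bound.


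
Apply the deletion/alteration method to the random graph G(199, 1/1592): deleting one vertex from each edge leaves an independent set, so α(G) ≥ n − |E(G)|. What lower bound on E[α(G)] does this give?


E[|E(G)|] = C(199, 2)·p = 19701 · (1/1592) = 99/8.
E[α(G)] ≥ n − E[|E(G)|] = 199 − 99/8 = 1493/8.
Numerically: ≈ 186.625000.
(This is only a lower bound; the true E[α(G)] may be larger.)

E[α(G)] ≥ 1493/8 ≈ 186.625000.


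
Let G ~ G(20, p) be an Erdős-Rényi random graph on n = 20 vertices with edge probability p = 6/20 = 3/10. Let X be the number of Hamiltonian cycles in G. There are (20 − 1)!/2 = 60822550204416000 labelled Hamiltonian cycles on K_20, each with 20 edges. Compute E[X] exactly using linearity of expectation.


K_20 has (20 − 1)!/2 = 60822550204416000 labelled Hamiltonian cycles.
For each such Hamiltonian cycle H, let X_H = 1 if all 20 edges of H are present in G. Then P[X_H = 1] = p^{20} = (3/10)^{20} = 3486784401/100000000000000000000.
By linearity: E[X] = Σ_H E[X_H] = 60822550204416000 · p^{20} = 60822550204416000 · 3486784401/100000000000000000000 = 51776152168407487821/24414062500000.
Numerically: E[X] ≈ 2.1208e+06.

E[X] = 60822550204416000 · (3/10)^{20} = 51776152168407487821/24414062500000 ≈ 2.1208e+06.


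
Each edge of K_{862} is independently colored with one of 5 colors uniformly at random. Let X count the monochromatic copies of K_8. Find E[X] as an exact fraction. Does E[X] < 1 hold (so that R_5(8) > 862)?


E[X] = C(862, 8) · 5^{1 − 28} = 7317951015318931845 · 5^{−27} = 7317951015318931845/7450580596923828125.
As a reduced fraction: E[X] = 1463590203063786369/1490116119384765625 ≈ 0.982199.
Is E[X] < 1? YES.
Since E[X] < 1, there exists a 5-coloring of K_{862} with no monochromatic K_8; hence R_5(8) > 862.

E[X] = 1463590203063786369/1490116119384765625 ≈ 0.982199; E[X] < 1, so R_5(8) > 862.


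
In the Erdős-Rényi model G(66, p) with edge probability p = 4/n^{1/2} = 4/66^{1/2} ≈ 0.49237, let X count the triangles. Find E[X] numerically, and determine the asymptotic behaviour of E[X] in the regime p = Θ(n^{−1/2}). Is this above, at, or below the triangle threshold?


Number of potential triangles: C(66, 3) = 45760.
Each occurs with probability p³ ≈ (0.49237)³ ≈ 1.1936145e-01.
By linearity: E[X] = C(66, 3)·p³ ≈ 45760 · 1.1936145e-01 ≈ 5461.97976.
Since α = 1/2 < 1, p = c/n^{1/2} ≫ 1/n is above the triangle threshold p ~ 1/n. Asymptotically E[X] ~ (c³/6)·n^{3(1−α)} = (4³/6)·n^{1.5} → ∞; triangles are abundant w.h.p.

E[X] ≈ 5461.97976; in regime p = Θ(1/n^{1/2}) E[X] diverges (above the triangle threshold p ~ 1/n).


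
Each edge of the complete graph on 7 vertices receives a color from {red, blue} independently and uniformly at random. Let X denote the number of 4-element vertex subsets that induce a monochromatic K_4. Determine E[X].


Let X = Σ_S X_S over the C(7, 4) = 35 subsets S of size 4, where X_S = 1 if the K_4 on S is monochromatic.
For a fixed S, the K_4 on S has C(4, 2) = 6 edges. P[all 6 edges red] = (1/2)^6, and likewise for blue, so P[monochromatic] = 2·(1/2)^6 = 2^{1 − 6} = 1/32.
Summing: E[X] = C(7, 4) · 2^{1 − 6} = 35 · 1/32 = 35/32.
Numerically: E[X] ≈ 1.0938.

E[X] = C(7,4)·2^(1−C(4,2)) = 35/32 ≈ 1.0938.


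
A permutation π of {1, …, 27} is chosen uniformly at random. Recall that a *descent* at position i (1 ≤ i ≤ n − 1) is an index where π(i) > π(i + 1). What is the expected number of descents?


Write X = Σ X_I over i = 1, …, 26, with X_I the indicator of one descent.
There are 26 indicators.
For each fixed i, the pair (π(i), π(i+1)) is a uniformly random ordered pair of distinct values from {1, …, 27}; by symmetry P[π(i) > π(i+1)] = 1/2.
By linearity: E[X] = 26 · (1/2) = (27 − 1) · (1/2) = 13 ≈ 13.000.

E[X] = 13 = 13.000.


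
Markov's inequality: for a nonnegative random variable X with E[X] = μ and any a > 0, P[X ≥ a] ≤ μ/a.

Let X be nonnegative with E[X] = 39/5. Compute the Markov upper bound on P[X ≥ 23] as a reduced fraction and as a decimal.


μ = E[X] = 39/5, a = 23.
Markov: P[X ≥ 23] ≤ μ/a = (39/5)/23 = 39/115.
Numerically: ≈ 0.3391.
(Since a = 23 > μ = 7.8000, the bound 39/115 is < 1 and informative.)

P[X ≥ 23] ≤ 39/115 ≈ 0.3391.


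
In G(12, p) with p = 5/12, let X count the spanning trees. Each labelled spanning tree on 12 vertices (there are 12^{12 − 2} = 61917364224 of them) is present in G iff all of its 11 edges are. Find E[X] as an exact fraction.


K_12 has 12^{12 − 2} = 61917364224 labelled spanning trees.
For each such spanning tree H, let X_H = 1 if all 11 edges of H are present in G. Then P[X_H = 1] = p^{11} = (5/12)^{11} = 48828125/743008370688.
Summing the indicators: E[X] = Σ_H E[X_H] = 61917364224 · p^{11} = 61917364224 · 48828125/743008370688 = 48828125/12.
Numerically: E[X] ≈ 4.069e+06.

E[X] = 61917364224 · (5/12)^{11} = 48828125/12 ≈ 4.069e+06.


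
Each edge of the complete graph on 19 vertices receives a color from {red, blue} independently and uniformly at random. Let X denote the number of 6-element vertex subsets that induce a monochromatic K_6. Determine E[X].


Let X = Σ_S X_S over the C(19, 6) = 27132 subsets S of size 6, where X_S = 1 if the K_6 on S is monochromatic.
For a fixed S, the K_6 on S has C(6, 2) = 15 edges. P[all 15 edges red] = (1/2)^15, and likewise for blue, so P[monochromatic] = 2·(1/2)^15 = 2^{1 − 15} = 1/16384.
Summing: E[X] = C(19, 6) · 2^{1 − 15} = 27132 · 1/16384 = 6783/4096.
Numerically: E[X] ≈ 1.656006.

E[X] = C(19,6)·2^(1−C(6,2)) = 6783/4096 ≈ 1.656006.


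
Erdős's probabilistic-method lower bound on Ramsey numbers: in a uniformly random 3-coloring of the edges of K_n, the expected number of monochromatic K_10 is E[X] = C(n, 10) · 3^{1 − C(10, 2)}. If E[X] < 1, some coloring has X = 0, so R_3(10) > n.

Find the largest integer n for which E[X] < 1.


We need C(n, 10) · 3^{1 − 45} < 1, i.e. C(n, 10) < 3^{45 − 1} = 984770902183611232881.
Check values of n near the boundary:
  n = 568: C(568, 10) = 889446337783744949208; 889446337783744949208 < 984770902183611232881? YES
  n = 569: C(569, 10) = 905357721286137524328; 905357721286137524328 < 984770902183611232881? YES
  n = 570: C(570, 10) = 921524823451961408691; 921524823451961408691 < 984770902183611232881? YES
  n = 571: C(571, 10) = 937951290893172842001; 937951290893172842001 < 984770902183611232881? YES
  n = 572: C(572, 10) = 954640815642161682606; 954640815642161682606 < 984770902183611232881? YES
  n = 573: C(573, 10) = 971597135635805762226; 971597135635805762226 < 984770902183611232881? YES
  n = 574: C(574, 10) = 988824035203816502691; 988824035203816502691 < 984770902183611232881? NO
  n = 575: C(575, 10) = 1006325345561406175305; 1006325345561406175305 < 984770902183611232881? NO
  n = 576: C(576, 10) = 1024104945306307344480; 1024104945306307344480 < 984770902183611232881? NO
The largest n with C(n, 10) < 984770902183611232881 is n = 573 (where E[X] = 35985079097622435638/36472996377170786403 ≈ 0.98662). Hence R_3(10) > 573, i.e. R_3(10) ≥ 574.

Largest n = 573; hence R_3(10) > 573.


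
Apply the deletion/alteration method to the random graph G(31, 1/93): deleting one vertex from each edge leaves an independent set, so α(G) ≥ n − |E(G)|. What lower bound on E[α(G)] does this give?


E[|E(G)|] = C(31, 2)·p = 465 · (1/93) = 5.
E[α(G)] ≥ n − E[|E(G)|] = 31 − 5 = 26.
Numerically: ≈ 26.000000.
(This is only a lower bound; the true E[α(G)] may be larger.)

E[α(G)] ≥ 26 ≈ 26.000000.


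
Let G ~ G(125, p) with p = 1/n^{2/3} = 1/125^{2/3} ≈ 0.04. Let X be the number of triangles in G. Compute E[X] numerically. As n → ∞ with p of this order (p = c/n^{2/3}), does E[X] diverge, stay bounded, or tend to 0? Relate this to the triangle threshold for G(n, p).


Number of potential triangles: C(125, 3) = 317750.
Each occurs with probability p³ ≈ (0.04)³ ≈ 6.400000e-05.
By linearity: E[X] = C(125, 3)·p³ ≈ 317750 · 6.400000e-05 ≈ 20.3360.
Since α = 2/3 < 1, p = c/n^{2/3} ≫ 1/n is above the triangle threshold p ~ 1/n. Asymptotically E[X] ~ (c³/6)·n^{3(1−α)} = (1³/6)·n^{1} → ∞; triangles are abundant w.h.p.

E[X] ≈ 20.3360; in regime p = Θ(1/n^{2/3}) E[X] diverges (above the triangle threshold p ~ 1/n).


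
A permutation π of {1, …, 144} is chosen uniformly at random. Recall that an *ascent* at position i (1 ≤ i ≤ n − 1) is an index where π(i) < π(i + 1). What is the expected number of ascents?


Write X = Σ X_I over i = 1, …, 143, with X_I the indicator of one ascent.
There are 143 indicators.
For each fixed i, the pair (π(i), π(i+1)) is a uniformly random ordered pair of distinct values from {1, …, 144}; by symmetry P[π(i) < π(i+1)] = 1/2.
By linearity: E[X] = 143 · (1/2) = (144 − 1) · (1/2) = 143/2 ≈ 71.500.

E[X] = 143/2 = 71.500.


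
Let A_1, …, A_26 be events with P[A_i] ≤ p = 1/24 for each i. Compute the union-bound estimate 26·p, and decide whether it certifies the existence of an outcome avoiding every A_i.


Union bound: P[∪_{i=1}^{26} A_i] ≤ Σ_i P[A_i] ≤ 26·p = 26·(1/24) = 13/12.
Numerically: 13/12 ≈ 1.0833.
Is 13/12 < 1? NO.
Since the bound 13/12 is ≥ 1, the union bound is uninformative here; it does NOT by itself certify existence.

26·p = 13/12 ≈ 1.0833; existence NOT certified by the union bound.


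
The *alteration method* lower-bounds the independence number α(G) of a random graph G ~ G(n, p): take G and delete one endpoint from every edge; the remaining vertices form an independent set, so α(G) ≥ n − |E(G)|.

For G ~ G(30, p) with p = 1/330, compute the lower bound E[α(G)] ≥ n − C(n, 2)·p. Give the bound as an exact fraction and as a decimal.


E[|E(G)|] = C(30, 2)·p = 435 · (1/330) = 29/22.
E[α(G)] ≥ n − E[|E(G)|] = 30 − 29/22 = 631/22.
Numerically: ≈ 28.681818.
(This is only a lower bound; the true E[α(G)] may be larger.)

E[α(G)] ≥ 631/22 ≈ 28.681818.


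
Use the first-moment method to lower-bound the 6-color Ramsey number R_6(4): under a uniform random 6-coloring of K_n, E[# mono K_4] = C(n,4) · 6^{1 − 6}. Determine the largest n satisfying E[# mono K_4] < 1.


We need C(n, 4) · 6^{1 − 6} < 1, i.e. C(n, 4) < 6^{6 − 1} = 7776.
Check values of n near the boundary:
  n = 20: C(20, 4) = 4845; 4845 < 7776? YES
  n = 21: C(21, 4) = 5985; 5985 < 7776? YES
  n = 22: C(22, 4) = 7315; 7315 < 7776? YES
  n = 23: C(23, 4) = 8855; 8855 < 7776? NO
  n = 24: C(24, 4) = 10626; 10626 < 7776? NO
The largest n with C(n, 4) < 7776 is n = 22 (where E[X] = 7315/7776 ≈ 0.9407). Hence R_6(4) > 22, i.e. R_6(4) ≥ 23.

Largest n = 22; hence R_6(4) > 22.


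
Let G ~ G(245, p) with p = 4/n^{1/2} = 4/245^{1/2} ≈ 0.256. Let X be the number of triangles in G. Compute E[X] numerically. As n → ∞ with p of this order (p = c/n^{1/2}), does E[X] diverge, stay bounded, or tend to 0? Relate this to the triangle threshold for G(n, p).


Number of potential triangles: C(245, 3) = 2421090.
Each occurs with probability p³ ≈ (0.256)³ ≈ 1.66890e-02.
By linearity: E[X] = C(245, 3)·p³ ≈ 2421090 · 1.66890e-02 ≈ 40405.621.
Since α = 1/2 < 1, p = c/n^{1/2} ≫ 1/n is above the triangle threshold p ~ 1/n. Asymptotically E[X] ~ (c³/6)·n^{3(1−α)} = (4³/6)·n^{1.5} → ∞; triangles are abundant w.h.p.

E[X] ≈ 40405.621; in regime p = Θ(1/n^{1/2}) E[X] diverges (above the triangle threshold p ~ 1/n).


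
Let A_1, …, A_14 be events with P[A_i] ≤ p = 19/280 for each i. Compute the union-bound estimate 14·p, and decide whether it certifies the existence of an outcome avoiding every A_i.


Union bound: P[∪_{i=1}^{14} A_i] ≤ Σ_i P[A_i] ≤ 14·p = 14·(19/280) = 19/20.
Numerically: 19/20 ≈ 0.95000.
Is 19/20 < 1? YES.
Since P[∪ A_i] ≤ 19/20 < 1, the complement has P[∩ A_i^c] ≥ 1 − 19/20 = 1/20 > 0, so some outcome avoids every A_i.

14·p = 19/20 ≈ 0.95000; existence CERTIFIED by the union bound.


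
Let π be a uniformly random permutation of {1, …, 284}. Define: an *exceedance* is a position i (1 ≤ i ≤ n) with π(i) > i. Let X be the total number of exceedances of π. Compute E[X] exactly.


Write X = Σ_{i=1}^{284} X_i, where X_i = 1_{π(i) > i}.
For each fixed i, π(i) is uniform over {1, …, 284} (marginal of a uniform permutation), so P[π(i) > i] = (n − i)/n. Summing: Σ_{i=1}^{284} (n − i)/n = (0 + 1 + … + 283)/284 = 284(284 − 1)/(2·284) = (284 − 1)/2.
Hence E[X] = Σ_{i=1}^{284} (284 − i)/284 = 283/2 ≈ 141.50000.

E[X] = 283/2 = 141.50000.


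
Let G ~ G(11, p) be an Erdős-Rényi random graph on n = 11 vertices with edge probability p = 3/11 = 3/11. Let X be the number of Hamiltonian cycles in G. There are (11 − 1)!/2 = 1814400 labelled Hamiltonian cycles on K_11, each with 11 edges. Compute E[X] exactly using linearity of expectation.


K_11 has (11 − 1)!/2 = 1814400 labelled Hamiltonian cycles.
For each such Hamiltonian cycle H, let X_H = 1 if all 11 edges of H are present in G. Then P[X_H = 1] = p^{11} = (3/11)^{11} = 177147/285311670611.
By linearity: E[X] = Σ_H E[X_H] = 1814400 · p^{11} = 1814400 · 177147/285311670611 = 321415516800/285311670611.
Numerically: E[X] ≈ 1.127.

E[X] = 1814400 · (3/11)^{11} = 321415516800/285311670611 ≈ 1.127.


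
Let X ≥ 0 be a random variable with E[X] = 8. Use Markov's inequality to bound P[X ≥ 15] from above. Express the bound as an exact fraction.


μ = E[X] = 8, a = 15.
Markov: P[X ≥ 15] ≤ μ/a = (8)/15 = 8/15.
Numerically: ≈ 0.533333.
(Since a = 15 > μ = 8.000000, the bound 8/15 is < 1 and informative.)

P[X ≥ 15] ≤ 8/15 ≈ 0.533333.


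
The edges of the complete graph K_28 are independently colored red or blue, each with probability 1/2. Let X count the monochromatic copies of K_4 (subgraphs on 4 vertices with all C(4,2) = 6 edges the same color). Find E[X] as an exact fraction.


Let X = Σ_S X_S over the C(28, 4) = 20475 subsets S of size 4, where X_S = 1 if the K_4 on S is monochromatic.
For a fixed S, the K_4 on S has C(4, 2) = 6 edges. P[all 6 edges red] = (1/2)^6, and likewise for blue, so P[monochromatic] = 2·(1/2)^6 = 2^{1 − 6} = 1/32.
By linearity of expectation: E[X] = C(28, 4) · 2^{1 − 6} = 20475 · 1/32 = 20475/32.
Numerically: E[X] ≈ 639.8438.

E[X] = C(28,4)·2^(1−C(4,2)) = 20475/32 ≈ 639.8438.


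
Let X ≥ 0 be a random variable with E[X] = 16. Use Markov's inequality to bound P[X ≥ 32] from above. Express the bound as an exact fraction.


μ = E[X] = 16, a = 32.
Markov: P[X ≥ 32] ≤ μ/a = (16)/32 = 1/2.
Numerically: ≈ 0.50000.
(Since a = 32 > μ = 16.00000, the bound 1/2 is < 1 and informative.)

P[X ≥ 32] ≤ 1/2 ≈ 0.50000.


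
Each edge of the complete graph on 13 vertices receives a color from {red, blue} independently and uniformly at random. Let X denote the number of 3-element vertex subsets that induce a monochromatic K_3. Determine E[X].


Let X = Σ_S X_S over the C(13, 3) = 286 subsets S of size 3, where X_S = 1 if the K_3 on S is monochromatic.
For a fixed S, the K_3 on S has C(3, 2) = 3 edges. P[all 3 edges red] = (1/2)^3, and likewise for blue, so P[monochromatic] = 2·(1/2)^3 = 2^{1 − 3} = 1/4.
By linearity: E[X] = C(13, 3) · 2^{1 − 3} = 286 · 1/4 = 143/2.
Numerically: E[X] ≈ 71.50000.

E[X] = C(13,3)·2^(1−C(3,2)) = 143/2 ≈ 71.50000.


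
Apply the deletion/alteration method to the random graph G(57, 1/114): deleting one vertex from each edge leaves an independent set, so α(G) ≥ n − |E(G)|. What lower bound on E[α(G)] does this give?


E[|E(G)|] = C(57, 2)·p = 1596 · (1/114) = 14.
E[α(G)] ≥ n − E[|E(G)|] = 57 − 14 = 43.
Numerically: ≈ 43.00000.
(This is only a lower bound; the true E[α(G)] may be larger.)

E[α(G)] ≥ 43 ≈ 43.00000.


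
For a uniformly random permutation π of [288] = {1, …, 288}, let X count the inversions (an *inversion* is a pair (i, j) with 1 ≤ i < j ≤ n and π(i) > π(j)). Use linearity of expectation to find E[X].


Write X = Σ X_I over the C(288, 2) = 41328 pairs i < j, with X_I the indicator of one inversion.
There are 41328 indicators.
For each fixed pair i < j, the values π(i) and π(j) are two distinct elements of {1, …, 288} in uniformly random order; by symmetry P[π(i) > π(j)] = 1/2.
By linearity: E[X] = 41328 · (1/2) = C(288, 2) · (1/2) = 41328/2 = 20664 ≈ 20664.00000.

E[X] = 20664 = 20664.00000.


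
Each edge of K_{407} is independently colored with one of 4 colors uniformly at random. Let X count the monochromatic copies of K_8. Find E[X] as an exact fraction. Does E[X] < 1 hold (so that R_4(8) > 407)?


E[X] = C(407, 8) · 4^{1 − 28} = 17424959239309050 · 4^{−27} = 17424959239309050/18014398509481984.
As a reduced fraction: E[X] = 8712479619654525/9007199254740992 ≈ 0.967280.
Is E[X] < 1? YES.
Since E[X] < 1, there exists a 4-coloring of K_{407} with no monochromatic K_8; hence R_4(8) > 407.

E[X] = 8712479619654525/9007199254740992 ≈ 0.967280; E[X] < 1, so R_4(8) > 407.


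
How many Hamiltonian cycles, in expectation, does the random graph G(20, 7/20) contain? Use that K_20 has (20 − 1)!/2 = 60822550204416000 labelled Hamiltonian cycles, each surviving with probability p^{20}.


K_20 has (20 − 1)!/2 = 60822550204416000 labelled Hamiltonian cycles.
For each such Hamiltonian cycle H, let X_H = 1 if all 20 edges of H are present in G. Then P[X_H = 1] = p^{20} = (7/20)^{20} = 79792266297612001/104857600000000000000000000.
By linearity: E[X] = Σ_H E[X_H] = 60822550204416000 · p^{20} = 60822550204416000 · 79792266297612001/104857600000000000000000000 = 1184855742873690605203907421/25600000000000000000.
Numerically: E[X] ≈ 4.6283e+07.

E[X] = 60822550204416000 · (7/20)^{20} = 1184855742873690605203907421/25600000000000000000 ≈ 4.6283e+07.


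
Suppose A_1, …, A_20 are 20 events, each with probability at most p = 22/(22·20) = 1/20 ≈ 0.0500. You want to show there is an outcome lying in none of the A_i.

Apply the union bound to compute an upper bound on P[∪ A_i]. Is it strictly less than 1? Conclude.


Union bound: P[∪_{i=1}^{20} A_i] ≤ Σ_i P[A_i] ≤ 20·p = 20·(1/20) = 1.
Numerically: 1 ≈ 1.0000.
Is 1 < 1? NO.
Since the bound 1 is ≥ 1, the union bound is uninformative here; it does NOT by itself certify existence.

20·p = 1 ≈ 1.0000; existence NOT certified by the union bound.


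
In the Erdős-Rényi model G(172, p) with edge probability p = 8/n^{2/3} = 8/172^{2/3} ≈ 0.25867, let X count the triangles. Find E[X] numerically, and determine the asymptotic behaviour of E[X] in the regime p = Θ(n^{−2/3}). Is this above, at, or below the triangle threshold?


Number of potential triangles: C(172, 3) = 833340.
Each occurs with probability p³ ≈ (0.25867)³ ≈ 1.7306652e-02.
By linearity: E[X] = C(172, 3)·p³ ≈ 833340 · 1.7306652e-02 ≈ 14422.32558.
Since α = 2/3 < 1, p = c/n^{2/3} ≫ 1/n is above the triangle threshold p ~ 1/n. Asymptotically E[X] ~ (c³/6)·n^{3(1−α)} = (8³/6)·n^{1} → ∞; triangles are abundant w.h.p.

E[X] ≈ 14422.32558; in regime p = Θ(1/n^{2/3}) E[X] diverges (above the triangle threshold p ~ 1/n).


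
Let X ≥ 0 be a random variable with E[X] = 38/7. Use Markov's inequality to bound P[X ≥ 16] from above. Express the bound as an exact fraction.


μ = E[X] = 38/7, a = 16.
Markov: P[X ≥ 16] ≤ μ/a = (38/7)/16 = 19/56.
Numerically: ≈ 0.33929.
(Since a = 16 > μ = 5.42857, the bound 19/56 is < 1 and informative.)

P[X ≥ 16] ≤ 19/56 ≈ 0.33929.


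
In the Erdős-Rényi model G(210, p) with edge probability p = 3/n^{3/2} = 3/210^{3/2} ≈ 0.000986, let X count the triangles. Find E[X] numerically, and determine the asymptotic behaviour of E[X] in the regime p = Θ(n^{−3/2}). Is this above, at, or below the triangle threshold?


Number of potential triangles: C(210, 3) = 1521520.
Each occurs with probability p³ ≈ (0.000986)³ ≈ 9.58025e-10.
By linearity: E[X] = C(210, 3)·p³ ≈ 1521520 · 9.58025e-10 ≈ 0.001.
Since α = 3/2 > 1, p = c/n^{3/2} = o(1/n) is below the triangle threshold p ~ 1/n. Asymptotically E[X] ~ (c³/6)·n^{3(1−α)} = (3³/6)·n^{-1.5} → 0, so by Markov's inequality G has no triangles w.h.p.

E[X] ≈ 0.001; in regime p = Θ(1/n^{3/2}) E[X] tends to 0 (below the triangle threshold p ~ 1/n).


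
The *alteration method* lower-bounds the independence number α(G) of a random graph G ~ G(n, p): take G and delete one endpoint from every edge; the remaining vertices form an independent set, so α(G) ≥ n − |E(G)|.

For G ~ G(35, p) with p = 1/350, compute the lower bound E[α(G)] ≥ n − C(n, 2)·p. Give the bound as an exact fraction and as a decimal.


E[|E(G)|] = C(35, 2)·p = 595 · (1/350) = 17/10.
E[α(G)] ≥ n − E[|E(G)|] = 35 − 17/10 = 333/10.
Numerically: ≈ 33.3000.
(This is only a lower bound; the true E[α(G)] may be larger.)

E[α(G)] ≥ 333/10 ≈ 33.3000.


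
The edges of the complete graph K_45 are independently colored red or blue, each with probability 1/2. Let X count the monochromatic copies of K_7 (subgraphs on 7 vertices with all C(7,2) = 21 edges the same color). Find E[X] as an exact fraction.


Let X = Σ_S X_S over the C(45, 7) = 45379620 subsets S of size 7, where X_S = 1 if the K_7 on S is monochromatic.
For a fixed S, the K_7 on S has C(7, 2) = 21 edges. P[all 21 edges red] = (1/2)^21, and likewise for blue, so P[monochromatic] = 2·(1/2)^21 = 2^{1 − 21} = 1/1048576.
Summing: E[X] = C(45, 7) · 2^{1 − 21} = 45379620 · 1/1048576 = 11344905/262144.
Numerically: E[X] ≈ 43.277.

E[X] = C(45,7)·2^(1−C(7,2)) = 11344905/262144 ≈ 43.277.


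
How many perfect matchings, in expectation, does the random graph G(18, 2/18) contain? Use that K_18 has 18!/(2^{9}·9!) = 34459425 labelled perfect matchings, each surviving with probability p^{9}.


K_18 has 18!/(2^{9}·9!) = 34459425 labelled perfect matchings.
For each such perfect matching H, let X_H = 1 if all 9 edges of H are present in G. Then P[X_H = 1] = p^{9} = (1/9)^{9} = 1/387420489.
Summing the indicators: E[X] = Σ_H E[X_H] = 34459425 · p^{9} = 34459425 · 1/387420489 = 425425/4782969.
Numerically: E[X] ≈ 0.088946.

E[X] = 34459425 · (1/9)^{9} = 425425/4782969 ≈ 0.088946.


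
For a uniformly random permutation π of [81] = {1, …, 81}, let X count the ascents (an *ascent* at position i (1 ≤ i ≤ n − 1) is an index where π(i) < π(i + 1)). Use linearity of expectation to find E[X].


Write X = Σ X_I over i = 1, …, 80, with X_I the indicator of one ascent.
There are 80 indicators.
For each fixed i, the pair (π(i), π(i+1)) is a uniformly random ordered pair of distinct values from {1, …, 81}; by symmetry P[π(i) < π(i+1)] = 1/2.
By linearity: E[X] = 80 · (1/2) = (81 − 1) · (1/2) = 40 ≈ 40.0000.

E[X] = 40 = 40.0000.


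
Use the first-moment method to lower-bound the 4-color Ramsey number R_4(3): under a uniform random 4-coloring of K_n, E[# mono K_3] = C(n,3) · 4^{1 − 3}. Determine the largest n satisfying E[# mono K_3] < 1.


We need C(n, 3) · 4^{1 − 3} < 1, i.e. C(n, 3) < 4^{3 − 1} = 16.
Check values of n near the boundary:
  n = 3: C(3, 3) = 1; 1 < 16? YES
  n = 4: C(4, 3) = 4; 4 < 16? YES
  n = 5: C(5, 3) = 10; 10 < 16? YES
  n = 6: C(6, 3) = 20; 20 < 16? NO
The largest n with C(n, 3) < 16 is n = 5 (where E[X] = 5/8 ≈ 0.625). Hence R_4(3) > 5, i.e. R_4(3) ≥ 6.

Largest n = 5; hence R_4(3) > 5.


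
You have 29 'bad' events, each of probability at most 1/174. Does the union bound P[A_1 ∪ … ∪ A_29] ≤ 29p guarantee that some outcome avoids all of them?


Union bound: P[∪_{i=1}^{29} A_i] ≤ Σ_i P[A_i] ≤ 29·p = 29·(1/174) = 1/6.
Numerically: 1/6 ≈ 0.1666667.
Is 1/6 < 1? YES.
Since P[∪ A_i] ≤ 1/6 < 1, the complement has P[∩ A_i^c] ≥ 1 − 1/6 = 5/6 > 0, so some outcome avoids every A_i.

29·p = 1/6 ≈ 0.1666667; existence CERTIFIED by the union bound.


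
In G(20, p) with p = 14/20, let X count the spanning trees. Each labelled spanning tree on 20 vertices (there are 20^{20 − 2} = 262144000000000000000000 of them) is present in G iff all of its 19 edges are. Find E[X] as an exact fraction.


K_20 has 20^{20 − 2} = 262144000000000000000000 labelled spanning trees.
For each such spanning tree H, let X_H = 1 if all 19 edges of H are present in G. Then P[X_H = 1] = p^{19} = (7/10)^{19} = 11398895185373143/10000000000000000000.
By linearity of expectation: E[X] = Σ_H E[X_H] = 262144000000000000000000 · p^{19} = 262144000000000000000000 · 11398895185373143/10000000000000000000 = 1494075989737228599296/5.
Numerically: E[X] ≈ 2.9882e+20.

E[X] = 262144000000000000000000 · (7/10)^{19} = 1494075989737228599296/5 ≈ 2.9882e+20.
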